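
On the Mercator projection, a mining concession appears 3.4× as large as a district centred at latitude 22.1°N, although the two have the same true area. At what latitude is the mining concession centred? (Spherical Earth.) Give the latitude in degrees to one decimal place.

59.8°

For equal true areas on Mercator, apparent areas scale as sec²φ, so the ratio is cos²φ₂ / cos²φ₁.
cos²φ₂ / cos²φ₁ = 3.4  ⇒  cos φ₁ = cos 22.1° / √3.4 = 0.9265/1.844 = 0.5025.
φ₁ = arccos(0.5025) ≈ 59.8°.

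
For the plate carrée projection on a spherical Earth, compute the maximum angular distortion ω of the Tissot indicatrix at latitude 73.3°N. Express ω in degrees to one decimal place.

67.2°

Plate carrée maps x = Rλ, y = Rφ. The meridian scale is h = 1 and the parallel scale is k = 1/cos φ = sec φ.
At 73.3°: h = 1.000, k = 3.480; principal scales a = 3.480, b = 1.000.
sin(ω/2) = (a − b)/(a + b) = 2.480/4.480 = 0.5536, so ω = 2 arcsin(0.5536) ≈ 67.2°.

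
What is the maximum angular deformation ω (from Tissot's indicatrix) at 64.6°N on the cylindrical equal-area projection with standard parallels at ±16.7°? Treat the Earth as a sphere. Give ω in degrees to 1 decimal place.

A cylindrical equal-area projection with standard parallel φ₀ has meridian scale h = cos φ / cos φ₀ and parallel scale k = cos φ₀ / cos φ (so areas are preserved, h·k = 1).
At 64.6°: h = 0.4478, k = 2.233; principal scales a = 2.233, b = 0.4478.
sin(ω/2) = (a − b)/(a + b) = 1.785/2.681 = 0.6659, so ω = 2 arcsin(0.6659) ≈ 83.5°.

83.5°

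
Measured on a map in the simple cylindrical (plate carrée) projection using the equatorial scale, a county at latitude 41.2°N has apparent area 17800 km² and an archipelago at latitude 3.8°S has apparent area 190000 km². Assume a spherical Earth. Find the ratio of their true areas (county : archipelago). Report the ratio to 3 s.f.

0.0706

Plate carrée has h = 1 and k = sec φ, giving areal scale sec φ; true area = (apparent area) · cos φ.
True area of county: 17800 × cos(41.2°) = 17800 × 0.7524 = 13390 km².
True area of archipelago: 190000 × cos(3.8°) = 190000 × 0.9978 = 189600 km².
Ratio = 13390 / 189600 ≈ 0.0706.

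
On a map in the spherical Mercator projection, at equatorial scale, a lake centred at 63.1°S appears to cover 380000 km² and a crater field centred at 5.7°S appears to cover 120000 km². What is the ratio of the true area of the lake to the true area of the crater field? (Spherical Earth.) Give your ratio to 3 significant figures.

0.655

Since Mercator area scale is 1/cos²φ, the true area equals the apparent area multiplied by cos²φ.
True area of lake: 380000 × cos²(63.1°) = 380000 × 0.2047 = 77780 km².
True area of crater field: 120000 × cos²(5.7°) = 120000 × 0.9901 = 118800 km².
Ratio = 77780 / 118800 ≈ 0.655.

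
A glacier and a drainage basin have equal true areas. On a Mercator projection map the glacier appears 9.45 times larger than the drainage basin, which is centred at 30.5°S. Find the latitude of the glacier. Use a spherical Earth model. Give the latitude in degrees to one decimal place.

73.7°

On Mercator, (apparent₁)/(apparent₂) = sec²φ₁ / sec²φ₂ when true areas are equal.
cos²φ₂ / cos²φ₁ = 9.45  ⇒  cos φ₁ = cos 30.5° / √9.45 = 0.8616/3.074 = 0.2803.
φ₁ = arccos(0.2803) ≈ 73.7°.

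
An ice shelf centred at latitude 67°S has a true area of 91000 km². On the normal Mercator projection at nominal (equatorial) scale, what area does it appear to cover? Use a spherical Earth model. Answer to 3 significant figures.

Mercator is conformal, so the point scale is isotropic: h = k = sec φ = 1/cos φ.
Areal scale = k² = sec²φ = 1/cos²(67°) = 1/0.3907² = 6.550.
Apparent area = 91000 × 6.550 ≈ 596000 km².

596000 km²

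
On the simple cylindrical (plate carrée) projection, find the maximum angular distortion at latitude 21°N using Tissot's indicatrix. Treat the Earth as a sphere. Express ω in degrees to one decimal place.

For the equirectangular projection with φ₀ = 0 (plate carrée), h = 1 along meridians and k = sec φ along parallels.
At 21°: h = 1.000, k = 1.071; principal scales a = 1.071, b = 1.000.
sin(ω/2) = (a − b)/(a + b) = 0.07114/2.071 = 0.03435, so ω = 2 arcsin(0.03435) ≈ 3.9°.

3.9°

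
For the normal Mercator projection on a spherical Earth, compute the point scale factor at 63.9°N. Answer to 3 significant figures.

2.27

Mercator is conformal, so the point scale is isotropic: h = k = sec φ = 1/cos φ.
k = 1/cos 63.9° = 1/0.4399 = 2.273.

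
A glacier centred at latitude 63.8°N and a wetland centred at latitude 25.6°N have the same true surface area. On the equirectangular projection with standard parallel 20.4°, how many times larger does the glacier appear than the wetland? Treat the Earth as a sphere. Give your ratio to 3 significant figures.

2.04

With standard parallel φ₀ = 20.4°, the equirectangular projection gives x = Rλ cos φ₀, y = Rφ, so h = 1 and k = cos 20.4° / cos φ.
Areal scale at 63.8°: h·k = 1.000 × 2.123 = 2.123.
Areal scale at 25.6°: h·k = 1.000 × 1.039 = 1.039.
Ratio = 2.123/1.039 ≈ 2.04.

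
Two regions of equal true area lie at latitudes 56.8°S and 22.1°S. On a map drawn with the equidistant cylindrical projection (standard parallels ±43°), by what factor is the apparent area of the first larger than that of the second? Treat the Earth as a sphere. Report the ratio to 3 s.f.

1.69

In the equirectangular projection with standard parallel φ₀ = 43° (x = Rλ cos φ₀, y = Rφ), meridians are true-scale (h = 1) and the parallel scale is k = cos φ₀ / cos φ.
Areal scale at 56.8°: h·k = 1.000 × 1.336 = 1.336.
Areal scale at 22.1°: h·k = 1.000 × 0.7893 = 0.7893.
Ratio = 1.336/0.7893 ≈ 1.69.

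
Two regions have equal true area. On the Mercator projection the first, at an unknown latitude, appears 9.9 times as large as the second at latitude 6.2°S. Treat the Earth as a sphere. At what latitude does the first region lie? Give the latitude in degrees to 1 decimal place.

Mercator areal scale is sec²φ, so apparent-area ratio = sec²φ₁ / sec²φ₂ = cos²φ₂ / cos²φ₁.
cos²φ₂ / cos²φ₁ = 9.9  ⇒  cos φ₁ = cos 6.2° / √9.9 = 0.9942/3.146 = 0.3160.
φ₁ = arccos(0.3160) ≈ 71.6°.

71.6°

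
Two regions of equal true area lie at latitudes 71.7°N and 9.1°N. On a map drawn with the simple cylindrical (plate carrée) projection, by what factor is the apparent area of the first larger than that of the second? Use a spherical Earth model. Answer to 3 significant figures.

Plate carrée maps x = Rλ, y = Rφ. The meridian scale is h = 1 and the parallel scale is k = 1/cos φ = sec φ.
Areal scale at 71.7°: h·k = 1.000 × 3.185 = 3.185.
Areal scale at 9.1°: h·k = 1.000 × 1.013 = 1.013.
Ratio = 3.185/1.013 ≈ 3.14.

3.14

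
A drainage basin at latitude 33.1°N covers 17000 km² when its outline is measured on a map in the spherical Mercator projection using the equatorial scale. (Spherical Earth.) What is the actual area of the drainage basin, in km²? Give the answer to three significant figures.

11900 km²

For Mercator, h = k = sec φ (a conformal cylindrical projection has a single point scale, 1/cos φ).
Areal scale = k² = sec²φ = 1/cos²(33.1°) = 1/0.8377² = 1.425.
True area = apparent / (areal scale) = 17000 / 1.425 ≈ 11900 km².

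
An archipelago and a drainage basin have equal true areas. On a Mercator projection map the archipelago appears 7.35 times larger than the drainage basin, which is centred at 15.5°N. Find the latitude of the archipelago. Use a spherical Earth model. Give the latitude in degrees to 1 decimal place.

For equal true areas on Mercator, apparent areas scale as sec²φ, so the ratio is cos²φ₂ / cos²φ₁.
cos²φ₂ / cos²φ₁ = 7.35  ⇒  cos φ₁ = cos 15.5° / √7.35 = 0.9636/2.711 = 0.3554.
φ₁ = arccos(0.3554) ≈ 69.2°.

69.2°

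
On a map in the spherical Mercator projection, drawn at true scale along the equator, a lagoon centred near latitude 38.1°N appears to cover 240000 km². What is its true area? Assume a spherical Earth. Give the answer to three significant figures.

149000 km²

For Mercator, h = k = sec φ (a conformal cylindrical projection has a single point scale, 1/cos φ).
Areal scale = k² = sec²φ = 1/cos²(38.1°) = 1/0.7869² = 1.615.
True area = apparent / (areal scale) = 240000 / 1.615 ≈ 149000 km².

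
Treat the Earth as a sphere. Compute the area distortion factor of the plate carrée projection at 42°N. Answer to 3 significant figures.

Plate carrée maps x = Rλ, y = Rφ. The meridian scale is h = 1 and the parallel scale is k = 1/cos φ = sec φ.
Areal scale = h·k = 1 × sec φ; at 42°, h = 1.000, k = 1.346, so h·k = 1.346.

1.35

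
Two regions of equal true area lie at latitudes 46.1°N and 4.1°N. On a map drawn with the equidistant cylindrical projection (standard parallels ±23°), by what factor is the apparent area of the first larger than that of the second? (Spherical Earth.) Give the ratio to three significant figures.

In the equirectangular projection with standard parallel φ₀ = 23° (x = Rλ cos φ₀, y = Rφ), meridians are true-scale (h = 1) and the parallel scale is k = cos φ₀ / cos φ.
Areal scale at 46.1°: h·k = 1.000 × 1.328 = 1.328.
Areal scale at 4.1°: h·k = 1.000 × 0.9229 = 0.9229.
Ratio = 1.328/0.9229 ≈ 1.44.

1.44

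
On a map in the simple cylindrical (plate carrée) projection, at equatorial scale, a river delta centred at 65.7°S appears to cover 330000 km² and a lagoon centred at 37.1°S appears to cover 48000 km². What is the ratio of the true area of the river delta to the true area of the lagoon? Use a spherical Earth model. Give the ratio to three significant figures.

3.55

Plate carrée has h = 1 and k = sec φ, giving areal scale sec φ; true area = (apparent area) · cos φ.
True area of river delta: 330000 × cos(65.7°) = 330000 × 0.4115 = 135800 km².
True area of lagoon: 48000 × cos(37.1°) = 48000 × 0.7976 = 38280 km².
Ratio = 135800 / 38280 ≈ 3.55.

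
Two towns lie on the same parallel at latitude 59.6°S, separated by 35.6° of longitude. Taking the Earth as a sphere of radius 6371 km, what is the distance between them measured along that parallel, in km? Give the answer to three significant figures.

Arc length along a parallel = R cos φ · Δλ (with Δλ in radians).
= 6371 × cos 59.6° × (35.6° × π/180) = 6371 × 0.5060 × 0.6213 ≈ 2000 km.

2000 km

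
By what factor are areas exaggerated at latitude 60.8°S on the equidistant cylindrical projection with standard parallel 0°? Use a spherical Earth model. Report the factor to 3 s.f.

2.05

Plate carrée maps x = Rλ, y = Rφ. The meridian scale is h = 1 and the parallel scale is k = 1/cos φ = sec φ.
Areal scale = h·k = 1 × sec φ; at 60.8°, h = 1.000, k = 2.050, so h·k = 2.050.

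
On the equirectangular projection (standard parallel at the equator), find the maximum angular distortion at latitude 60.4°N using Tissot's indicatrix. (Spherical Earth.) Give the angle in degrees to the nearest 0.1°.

In the plate carrée (x = Rλ, y = Rφ), meridians are true-scale (h = 1) and parallels are stretched by k = sec φ.
At 60.4°: h = 1.000, k = 2.025; principal scales a = 2.025, b = 1.000.
sin(ω/2) = (a − b)/(a + b) = 1.025/3.025 = 0.3387, so ω = 2 arcsin(0.3387) ≈ 39.6°.

39.6°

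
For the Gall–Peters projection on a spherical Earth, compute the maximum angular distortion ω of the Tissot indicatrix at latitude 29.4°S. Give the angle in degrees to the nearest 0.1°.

23.7°

Gall–Peters is a cylindrical equal-area projection with standard parallels at ±45°. For cylindrical equal-area with standard parallel φ₀, h = cos φ / cos φ₀ and k = cos φ₀ / cos φ, so h·k = 1.
At 29.4°: h = 1.232, k = 0.8116; principal scales a = 1.232, b = 0.8116.
sin(ω/2) = (a − b)/(a + b) = 0.4204/2.044 = 0.2057, so ω = 2 arcsin(0.2057) ≈ 23.7°.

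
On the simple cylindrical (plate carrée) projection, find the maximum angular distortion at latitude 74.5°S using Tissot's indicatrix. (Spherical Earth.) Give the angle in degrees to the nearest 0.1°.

For the equirectangular projection with φ₀ = 0 (plate carrée), h = 1 along meridians and k = sec φ along parallels.
At 74.5°: h = 1.000, k = 3.742; principal scales a = 3.742, b = 1.000.
sin(ω/2) = (a − b)/(a + b) = 2.742/4.742 = 0.5782, so ω = 2 arcsin(0.5782) ≈ 70.7°.

70.7°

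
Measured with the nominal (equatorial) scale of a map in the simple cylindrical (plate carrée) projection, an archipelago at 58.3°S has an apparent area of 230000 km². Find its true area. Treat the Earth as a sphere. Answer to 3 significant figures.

Plate carrée maps x = Rλ, y = Rφ. The meridian scale is h = 1 and the parallel scale is k = 1/cos φ = sec φ.
Areal scale = h·k = 1 × sec φ; at 58.3°, h = 1.000, k = 1.903, so h·k = 1.903.
True area = apparent / (areal scale) = 230000 / 1.903 ≈ 121000 km².

121000 km²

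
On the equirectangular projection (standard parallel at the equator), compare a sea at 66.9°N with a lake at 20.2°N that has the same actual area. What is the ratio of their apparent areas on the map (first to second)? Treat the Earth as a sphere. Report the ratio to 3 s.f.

2.39

For the equirectangular projection with φ₀ = 0 (plate carrée), h = 1 along meridians and k = sec φ along parallels.
Areal scale at 66.9°: h·k = 1.000 × 2.549 = 2.549.
Areal scale at 20.2°: h·k = 1.000 × 1.066 = 1.066.
Ratio = 2.549/1.066 ≈ 2.39.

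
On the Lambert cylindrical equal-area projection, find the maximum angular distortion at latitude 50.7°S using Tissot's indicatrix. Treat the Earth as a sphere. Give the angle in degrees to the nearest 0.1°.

50.6°

The Lambert cylindrical equal-area projection is the cylindrical equal-area projection with its standard parallel at the equator (φ₀ = 0). For cylindrical equal-area with standard parallel φ₀, h = cos φ / cos φ₀ and k = cos φ₀ / cos φ, so h·k = 1.
At 50.7°: h = 0.6334, k = 1.579; principal scales a = 1.579, b = 0.6334.
sin(ω/2) = (a − b)/(a + b) = 0.9454/2.212 = 0.4274, so ω = 2 arcsin(0.4274) ≈ 50.6°.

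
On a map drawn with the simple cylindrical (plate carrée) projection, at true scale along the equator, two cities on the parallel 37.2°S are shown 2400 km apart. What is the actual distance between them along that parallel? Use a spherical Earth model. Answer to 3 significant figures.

1910 km

For the equirectangular projection with φ₀ = 0 (plate carrée), h = 1 along meridians and k = sec φ along parallels.
Along the parallel at 37.2°, map distances are exaggerated by k = sec 37.2° = 1.255.
True distance = 2400 / 1.255 = 2400 × cos 37.2° ≈ 1910 km.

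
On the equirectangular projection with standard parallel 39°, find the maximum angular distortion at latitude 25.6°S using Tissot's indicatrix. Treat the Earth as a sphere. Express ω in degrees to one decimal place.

8.5°

In the equirectangular projection with standard parallel φ₀ = 39° (x = Rλ cos φ₀, y = Rφ), meridians are true-scale (h = 1) and the parallel scale is k = cos φ₀ / cos φ.
At 25.6°: h = 1.000, k = 0.8617; principal scales a = 1.000, b = 0.8617.
sin(ω/2) = (a − b)/(a + b) = 0.1383/1.862 = 0.07426, so ω = 2 arcsin(0.07426) ≈ 8.5°.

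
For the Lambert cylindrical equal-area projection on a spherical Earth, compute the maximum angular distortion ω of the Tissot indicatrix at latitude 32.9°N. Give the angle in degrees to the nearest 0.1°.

The Lambert cylindrical equal-area projection is the cylindrical equal-area projection with its standard parallel at the equator (φ₀ = 0). A cylindrical equal-area projection with standard parallel φ₀ has meridian scale h = cos φ / cos φ₀ and parallel scale k = cos φ₀ / cos φ (so areas are preserved, h·k = 1).
At 32.9°: h = 0.8396, k = 1.191; principal scales a = 1.191, b = 0.8396.
sin(ω/2) = (a − b)/(a + b) = 0.3514/2.031 = 0.1730, so ω = 2 arcsin(0.1730) ≈ 19.9°.

19.9°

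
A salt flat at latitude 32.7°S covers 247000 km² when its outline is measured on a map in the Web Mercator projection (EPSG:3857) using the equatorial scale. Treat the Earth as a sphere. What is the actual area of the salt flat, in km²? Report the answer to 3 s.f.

175000 km²

The Mercator projection is conformal; its linear scale factor is the same in every direction and equals sec φ = 1/cos φ.
Areal scale = k² = sec²φ = 1/cos²(32.7°) = 1/0.8415² = 1.412.
True area = apparent / (areal scale) = 247000 / 1.412 ≈ 175000 km².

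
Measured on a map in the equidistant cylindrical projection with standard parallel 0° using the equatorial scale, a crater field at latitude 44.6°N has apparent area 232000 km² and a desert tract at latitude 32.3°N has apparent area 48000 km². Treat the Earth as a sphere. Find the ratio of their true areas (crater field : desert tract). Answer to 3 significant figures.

Plate carrée has h = 1 and k = sec φ, giving areal scale sec φ; true area = (apparent area) · cos φ.
True area of crater field: 232000 × cos(44.6°) = 232000 × 0.7120 = 165200 km².
True area of desert tract: 48000 × cos(32.3°) = 48000 × 0.8453 = 40570 km².
Ratio = 165200 / 40570 ≈ 4.07.

4.07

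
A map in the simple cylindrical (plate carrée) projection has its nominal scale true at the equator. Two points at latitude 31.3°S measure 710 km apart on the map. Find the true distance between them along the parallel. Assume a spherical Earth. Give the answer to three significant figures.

In the plate carrée (x = Rλ, y = Rφ), meridians are true-scale (h = 1) and parallels are stretched by k = sec φ.
Along the parallel at 31.3°, map distances are exaggerated by k = sec 31.3° = 1.170.
True distance = 710 / 1.170 = 710 × cos 31.3° ≈ 607 km.

607 km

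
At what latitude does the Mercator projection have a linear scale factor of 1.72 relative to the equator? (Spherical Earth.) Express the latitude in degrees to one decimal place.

Mercator scale is k = sec φ = 1/cos φ.
1/cos φ = 1.72  ⇒  cos φ = 0.5814  ⇒  φ = arccos(0.5814) ≈ 54.5°.

54.5°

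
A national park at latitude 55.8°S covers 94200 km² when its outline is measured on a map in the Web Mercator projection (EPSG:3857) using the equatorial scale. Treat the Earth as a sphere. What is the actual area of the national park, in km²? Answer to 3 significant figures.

29800 km²

The Mercator projection is conformal; its linear scale factor is the same in every direction and equals sec φ = 1/cos φ.
Areal scale = k² = sec²φ = 1/cos²(55.8°) = 1/0.5621² = 3.165.
True area = apparent / (areal scale) = 94200 / 3.165 ≈ 29800 km².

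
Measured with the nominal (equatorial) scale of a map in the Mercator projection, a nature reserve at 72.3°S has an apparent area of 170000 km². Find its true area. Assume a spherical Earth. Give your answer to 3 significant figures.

15700 km²

For Mercator, h = k = sec φ (a conformal cylindrical projection has a single point scale, 1/cos φ).
Areal scale = k² = sec²φ = 1/cos²(72.3°) = 1/0.3040² = 10.82.
True area = apparent / (areal scale) = 170000 / 10.82 ≈ 15700 km².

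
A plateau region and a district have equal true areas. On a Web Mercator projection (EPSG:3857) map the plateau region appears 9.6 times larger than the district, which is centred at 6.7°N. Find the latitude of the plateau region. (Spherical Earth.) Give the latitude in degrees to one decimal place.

For equal true areas on Mercator, apparent areas scale as sec²φ, so the ratio is cos²φ₂ / cos²φ₁.
cos²φ₂ / cos²φ₁ = 9.6  ⇒  cos φ₁ = cos 6.7° / √9.6 = 0.9932/3.098 = 0.3205.
φ₁ = arccos(0.3205) ≈ 71.3°.

71.3°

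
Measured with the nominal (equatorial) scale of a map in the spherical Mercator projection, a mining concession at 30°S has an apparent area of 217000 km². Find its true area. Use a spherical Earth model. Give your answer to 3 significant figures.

For Mercator, h = k = sec φ (a conformal cylindrical projection has a single point scale, 1/cos φ).
Areal scale = k² = sec²φ = 1/cos²(30°) = 1/0.8660² = 1.333.
True area = apparent / (areal scale) = 217000 / 1.333 ≈ 163000 km².

163000 km²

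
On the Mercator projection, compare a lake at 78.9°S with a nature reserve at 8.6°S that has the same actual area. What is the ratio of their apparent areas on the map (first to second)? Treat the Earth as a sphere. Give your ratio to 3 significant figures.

On Mercator, area is exaggerated by sec²φ = 1/cos²φ.
At 78.9°: sec²(78.9°) = 1/0.1925² = 26.98.
At 8.6°: sec²(8.6°) = 1/0.9888² = 1.023.
Ratio = 26.98/1.023 = cos²(8.6°)/cos²(78.9°) ≈ 26.4.

26.4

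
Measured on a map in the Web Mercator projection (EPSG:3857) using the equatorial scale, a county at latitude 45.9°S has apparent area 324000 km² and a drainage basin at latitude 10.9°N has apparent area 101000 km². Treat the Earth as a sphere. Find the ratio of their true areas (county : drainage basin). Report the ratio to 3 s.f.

Since Mercator area scale is 1/cos²φ, the true area equals the apparent area multiplied by cos²φ.
True area of county: 324000 × cos²(45.9°) = 324000 × 0.4843 = 156900 km².
True area of drainage basin: 101000 × cos²(10.9°) = 101000 × 0.9642 = 97390 km².
Ratio = 156900 / 97390 ≈ 1.61.

1.61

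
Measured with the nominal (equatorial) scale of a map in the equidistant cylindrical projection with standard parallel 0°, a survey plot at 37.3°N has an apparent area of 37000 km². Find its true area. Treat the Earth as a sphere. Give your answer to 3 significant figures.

29400 km²

In the plate carrée (x = Rλ, y = Rφ), meridians are true-scale (h = 1) and parallels are stretched by k = sec φ.
Areal scale = h·k = 1 × sec φ; at 37.3°, h = 1.000, k = 1.257, so h·k = 1.257.
True area = apparent / (areal scale) = 37000 / 1.257 ≈ 29400 km².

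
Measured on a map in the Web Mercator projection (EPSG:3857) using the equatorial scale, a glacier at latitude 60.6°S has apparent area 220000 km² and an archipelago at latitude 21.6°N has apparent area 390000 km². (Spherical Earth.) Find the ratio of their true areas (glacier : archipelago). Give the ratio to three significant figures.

Mercator's areal exaggeration is sec²φ; hence true area = (apparent area) · cos²φ.
True area of glacier: 220000 × cos²(60.6°) = 220000 × 0.2410 = 53020 km².
True area of archipelago: 390000 × cos²(21.6°) = 390000 × 0.8645 = 337100 km².
Ratio = 53020 / 337100 ≈ 0.157.

0.157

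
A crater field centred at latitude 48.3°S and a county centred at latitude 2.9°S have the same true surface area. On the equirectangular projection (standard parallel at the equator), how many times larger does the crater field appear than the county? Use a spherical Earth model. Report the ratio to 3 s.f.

1.50

Plate carrée maps x = Rλ, y = Rφ. The meridian scale is h = 1 and the parallel scale is k = 1/cos φ = sec φ.
Areal scale at 48.3°: h·k = 1.000 × 1.503 = 1.503.
Areal scale at 2.9°: h·k = 1.000 × 1.001 = 1.001.
Ratio = 1.503/1.001 ≈ 1.50.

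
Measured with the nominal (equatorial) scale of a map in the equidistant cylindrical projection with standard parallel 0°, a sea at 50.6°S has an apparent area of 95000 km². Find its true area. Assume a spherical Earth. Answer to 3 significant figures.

60300 km²

For the equirectangular projection with φ₀ = 0 (plate carrée), h = 1 along meridians and k = sec φ along parallels.
Areal scale = h·k = 1 × sec φ; at 50.6°, h = 1.000, k = 1.575, so h·k = 1.575.
True area = apparent / (areal scale) = 95000 / 1.575 ≈ 60300 km².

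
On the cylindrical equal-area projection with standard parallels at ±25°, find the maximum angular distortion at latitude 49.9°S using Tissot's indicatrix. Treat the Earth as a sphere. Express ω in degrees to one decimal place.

38.4°

Cylindrical equal-area (φ₀ = 25°): h = cos φ / cos 25° along meridians, k = cos 25° / cos φ along parallels; h·k = 1.
At 49.9°: h = 0.7107, k = 1.407; principal scales a = 1.407, b = 0.7107.
sin(ω/2) = (a − b)/(a + b) = 0.6963/2.118 = 0.3288, so ω = 2 arcsin(0.3288) ≈ 38.4°.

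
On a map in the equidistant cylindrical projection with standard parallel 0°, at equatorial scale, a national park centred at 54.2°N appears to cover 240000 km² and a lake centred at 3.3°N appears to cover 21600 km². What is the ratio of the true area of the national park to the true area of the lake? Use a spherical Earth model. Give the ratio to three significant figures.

Plate carrée has h = 1 and k = sec φ, giving areal scale sec φ; true area = (apparent area) · cos φ.
True area of national park: 240000 × cos(54.2°) = 240000 × 0.5850 = 140400 km².
True area of lake: 21600 × cos(3.3°) = 21600 × 0.9983 = 21560 km².
Ratio = 140400 / 21560 ≈ 6.51.

6.51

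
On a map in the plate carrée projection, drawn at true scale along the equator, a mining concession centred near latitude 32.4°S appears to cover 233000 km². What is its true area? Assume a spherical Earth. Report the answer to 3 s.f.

197000 km²

For the equirectangular projection with φ₀ = 0 (plate carrée), h = 1 along meridians and k = sec φ along parallels.
Areal scale = h·k = 1 × sec φ; at 32.4°, h = 1.000, k = 1.184, so h·k = 1.184.
True area = apparent / (areal scale) = 233000 / 1.184 ≈ 197000 km².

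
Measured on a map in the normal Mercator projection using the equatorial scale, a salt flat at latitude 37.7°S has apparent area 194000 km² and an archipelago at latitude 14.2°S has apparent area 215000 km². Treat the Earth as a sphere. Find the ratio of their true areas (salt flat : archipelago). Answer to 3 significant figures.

0.601

On Mercator the areal scale is sec²φ, so true area = apparent × cos²φ.
True area of salt flat: 194000 × cos²(37.7°) = 194000 × 0.6260 = 121500 km².
True area of archipelago: 215000 × cos²(14.2°) = 215000 × 0.9398 = 202100 km².
Ratio = 121500 / 202100 ≈ 0.601.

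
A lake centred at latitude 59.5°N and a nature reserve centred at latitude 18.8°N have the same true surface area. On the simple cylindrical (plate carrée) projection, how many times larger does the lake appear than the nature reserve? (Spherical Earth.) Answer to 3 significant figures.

Plate carrée maps x = Rλ, y = Rφ. The meridian scale is h = 1 and the parallel scale is k = 1/cos φ = sec φ.
Areal scale at 59.5°: h·k = 1.000 × 1.970 = 1.970.
Areal scale at 18.8°: h·k = 1.000 × 1.056 = 1.056.
Ratio = 1.970/1.056 ≈ 1.87.

1.87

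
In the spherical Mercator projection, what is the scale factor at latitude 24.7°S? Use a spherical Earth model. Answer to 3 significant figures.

1.10

For Mercator, h = k = sec φ (a conformal cylindrical projection has a single point scale, 1/cos φ).
k = 1/cos 24.7° = 1/0.9085 = 1.101.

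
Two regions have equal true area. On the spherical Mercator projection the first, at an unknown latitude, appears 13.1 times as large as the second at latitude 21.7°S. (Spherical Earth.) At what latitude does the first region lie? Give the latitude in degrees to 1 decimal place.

For equal true areas on Mercator, apparent areas scale as sec²φ, so the ratio is cos²φ₂ / cos²φ₁.
cos²φ₂ / cos²φ₁ = 13.1  ⇒  cos φ₁ = cos 21.7° / √13.1 = 0.9291/3.619 = 0.2567.
φ₁ = arccos(0.2567) ≈ 75.1°.

75.1°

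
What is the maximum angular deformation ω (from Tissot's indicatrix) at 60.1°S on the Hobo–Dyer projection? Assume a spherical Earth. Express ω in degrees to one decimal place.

51.4°

Hobo–Dyer is a cylindrical equal-area projection with standard parallels at ±37.5°. For cylindrical equal-area with standard parallel φ₀, h = cos φ / cos φ₀ and k = cos φ₀ / cos φ, so h·k = 1.
At 60.1°: h = 0.6283, k = 1.592; principal scales a = 1.592, b = 0.6283.
sin(ω/2) = (a − b)/(a + b) = 0.9632/2.220 = 0.4339, so ω = 2 arcsin(0.4339) ≈ 51.4°.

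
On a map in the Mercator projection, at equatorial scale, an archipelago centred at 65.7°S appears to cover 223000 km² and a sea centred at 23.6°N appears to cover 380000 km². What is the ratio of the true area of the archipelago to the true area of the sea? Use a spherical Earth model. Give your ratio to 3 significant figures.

0.118

On Mercator the areal scale is sec²φ, so true area = apparent × cos²φ.
True area of archipelago: 223000 × cos²(65.7°) = 223000 × 0.1693 = 37760 km².
True area of sea: 380000 × cos²(23.6°) = 380000 × 0.8397 = 319100 km².
Ratio = 37760 / 319100 ≈ 0.118.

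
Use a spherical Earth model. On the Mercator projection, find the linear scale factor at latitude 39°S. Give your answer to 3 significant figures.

Mercator is conformal, so the point scale is isotropic: h = k = sec φ = 1/cos φ.
k = 1/cos 39° = 1/0.7771 = 1.287.

1.29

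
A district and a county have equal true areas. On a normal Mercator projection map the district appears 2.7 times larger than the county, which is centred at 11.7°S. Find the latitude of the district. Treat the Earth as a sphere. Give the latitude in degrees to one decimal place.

53.4°

On Mercator, (apparent₁)/(apparent₂) = sec²φ₁ / sec²φ₂ when true areas are equal.
cos²φ₂ / cos²φ₁ = 2.7  ⇒  cos φ₁ = cos 11.7° / √2.7 = 0.9792/1.643 = 0.5959.
φ₁ = arccos(0.5959) ≈ 53.4°.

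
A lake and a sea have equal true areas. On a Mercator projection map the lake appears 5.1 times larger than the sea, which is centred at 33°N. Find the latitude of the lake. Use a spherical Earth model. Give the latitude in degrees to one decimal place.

68.2°

For equal true areas on Mercator, apparent areas scale as sec²φ, so the ratio is cos²φ₂ / cos²φ₁.
cos²φ₂ / cos²φ₁ = 5.1  ⇒  cos φ₁ = cos 33° / √5.1 = 0.8387/2.258 = 0.3714.
φ₁ = arccos(0.3714) ≈ 68.2°.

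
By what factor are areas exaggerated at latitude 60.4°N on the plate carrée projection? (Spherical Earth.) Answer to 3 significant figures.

2.02

In the plate carrée (x = Rλ, y = Rφ), meridians are true-scale (h = 1) and parallels are stretched by k = sec φ.
Areal scale = h·k = 1 × sec φ; at 60.4°, h = 1.000, k = 2.025, so h·k = 2.025.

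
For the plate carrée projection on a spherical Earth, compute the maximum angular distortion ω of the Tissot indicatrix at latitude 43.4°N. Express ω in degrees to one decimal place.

18.2°

In the plate carrée (x = Rλ, y = Rφ), meridians are true-scale (h = 1) and parallels are stretched by k = sec φ.
At 43.4°: h = 1.000, k = 1.376; principal scales a = 1.376, b = 1.000.
sin(ω/2) = (a − b)/(a + b) = 0.3763/2.376 = 0.1584, so ω = 2 arcsin(0.1584) ≈ 18.2°.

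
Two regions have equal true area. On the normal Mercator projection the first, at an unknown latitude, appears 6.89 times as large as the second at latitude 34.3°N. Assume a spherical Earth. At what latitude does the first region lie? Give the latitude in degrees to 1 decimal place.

71.7°

On Mercator, (apparent₁)/(apparent₂) = sec²φ₁ / sec²φ₂ when true areas are equal.
cos²φ₂ / cos²φ₁ = 6.89  ⇒  cos φ₁ = cos 34.3° / √6.89 = 0.8261/2.625 = 0.3147.
φ₁ = arccos(0.3147) ≈ 71.7°.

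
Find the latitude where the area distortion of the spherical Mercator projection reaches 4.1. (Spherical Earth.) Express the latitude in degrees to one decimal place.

Mercator areal scale is sec²φ.
sec²φ = 4.1  ⇒  cos²φ = 0.2439  ⇒  cos φ = 0.4939.
φ = arccos(0.4939) ≈ 60.4°.

60.4°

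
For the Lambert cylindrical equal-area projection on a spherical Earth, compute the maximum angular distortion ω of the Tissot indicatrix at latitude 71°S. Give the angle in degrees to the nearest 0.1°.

107.9°

The Lambert cylindrical equal-area projection is the cylindrical equal-area projection with its standard parallel at the equator (φ₀ = 0). For cylindrical equal-area with standard parallel φ₀, h = cos φ / cos φ₀ and k = cos φ₀ / cos φ, so h·k = 1.
At 71°: h = 0.3256, k = 3.072; principal scales a = 3.072, b = 0.3256.
sin(ω/2) = (a − b)/(a + b) = 2.746/3.397 = 0.8083, so ω = 2 arcsin(0.8083) ≈ 107.9°.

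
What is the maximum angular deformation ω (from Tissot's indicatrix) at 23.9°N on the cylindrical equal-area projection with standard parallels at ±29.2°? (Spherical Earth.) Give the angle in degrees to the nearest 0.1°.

5.3°

A cylindrical equal-area projection with standard parallel φ₀ has meridian scale h = cos φ / cos φ₀ and parallel scale k = cos φ₀ / cos φ (so areas are preserved, h·k = 1).
At 23.9°: h = 1.047, k = 0.9548; principal scales a = 1.047, b = 0.9548.
sin(ω/2) = (a − b)/(a + b) = 0.09256/2.002 = 0.04623, so ω = 2 arcsin(0.04623) ≈ 5.3°.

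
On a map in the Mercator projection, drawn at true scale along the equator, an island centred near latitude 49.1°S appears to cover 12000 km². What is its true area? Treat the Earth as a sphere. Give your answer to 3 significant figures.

5140 km²

For Mercator, h = k = sec φ (a conformal cylindrical projection has a single point scale, 1/cos φ).
Areal scale = k² = sec²φ = 1/cos²(49.1°) = 1/0.6547² = 2.333.
True area = apparent / (areal scale) = 12000 / 2.333 ≈ 5140 km².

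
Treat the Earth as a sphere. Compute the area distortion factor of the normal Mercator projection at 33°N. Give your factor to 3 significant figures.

For Mercator, h = k = sec φ (a conformal cylindrical projection has a single point scale, 1/cos φ).
Areal scale = k² = sec²φ = 1/cos²(33°) = 1/0.8387² = 1.422.

1.42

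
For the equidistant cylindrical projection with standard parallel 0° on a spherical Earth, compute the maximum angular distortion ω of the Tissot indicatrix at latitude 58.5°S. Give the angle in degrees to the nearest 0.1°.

36.6°

In the plate carrée (x = Rλ, y = Rφ), meridians are true-scale (h = 1) and parallels are stretched by k = sec φ.
At 58.5°: h = 1.000, k = 1.914; principal scales a = 1.914, b = 1.000.
sin(ω/2) = (a − b)/(a + b) = 0.9139/2.914 = 0.3136, so ω = 2 arcsin(0.3136) ≈ 36.6°.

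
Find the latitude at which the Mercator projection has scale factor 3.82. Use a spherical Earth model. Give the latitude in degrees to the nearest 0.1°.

74.8°

Mercator scale is k = sec φ = 1/cos φ.
1/cos φ = 3.82  ⇒  cos φ = 0.2618  ⇒  φ = arccos(0.2618) ≈ 74.8°.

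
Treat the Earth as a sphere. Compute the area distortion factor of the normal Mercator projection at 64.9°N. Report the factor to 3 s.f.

5.56

Mercator is conformal, so the point scale is isotropic: h = k = sec φ = 1/cos φ.
Areal scale = k² = sec²φ = 1/cos²(64.9°) = 1/0.4242² = 5.557.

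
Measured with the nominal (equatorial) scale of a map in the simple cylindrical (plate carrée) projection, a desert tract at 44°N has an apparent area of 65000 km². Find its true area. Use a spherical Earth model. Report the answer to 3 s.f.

For the equirectangular projection with φ₀ = 0 (plate carrée), h = 1 along meridians and k = sec φ along parallels.
Areal scale = h·k = 1 × sec φ; at 44°, h = 1.000, k = 1.390, so h·k = 1.390.
True area = apparent / (areal scale) = 65000 / 1.390 ≈ 46800 km².

46800 km²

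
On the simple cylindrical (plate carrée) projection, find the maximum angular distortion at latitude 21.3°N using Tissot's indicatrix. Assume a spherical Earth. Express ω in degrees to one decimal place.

4.1°

In the plate carrée (x = Rλ, y = Rφ), meridians are true-scale (h = 1) and parallels are stretched by k = sec φ.
At 21.3°: h = 1.000, k = 1.073; principal scales a = 1.073, b = 1.000.
sin(ω/2) = (a − b)/(a + b) = 0.07332/2.073 = 0.03536, so ω = 2 arcsin(0.03536) ≈ 4.1°.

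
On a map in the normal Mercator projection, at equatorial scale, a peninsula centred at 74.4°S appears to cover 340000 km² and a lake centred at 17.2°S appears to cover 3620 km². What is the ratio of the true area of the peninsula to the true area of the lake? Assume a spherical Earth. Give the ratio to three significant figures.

7.44

On Mercator the areal scale is sec²φ, so true area = apparent × cos²φ.
True area of peninsula: 340000 × cos²(74.4°) = 340000 × 0.07232 = 24590 km².
True area of lake: 3620 × cos²(17.2°) = 3620 × 0.9126 = 3303 km².
Ratio = 24590 / 3303 ≈ 7.44.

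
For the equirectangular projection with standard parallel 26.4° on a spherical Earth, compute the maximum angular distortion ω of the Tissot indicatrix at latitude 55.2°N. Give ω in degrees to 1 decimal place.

25.6°

With standard parallel φ₀ = 26.4°, the equirectangular projection gives x = Rλ cos φ₀, y = Rφ, so h = 1 and k = cos 26.4° / cos φ.
At 55.2°: h = 1.000, k = 1.569; principal scales a = 1.569, b = 1.000.
sin(ω/2) = (a − b)/(a + b) = 0.5695/2.569 = 0.2216, so ω = 2 arcsin(0.2216) ≈ 25.6°.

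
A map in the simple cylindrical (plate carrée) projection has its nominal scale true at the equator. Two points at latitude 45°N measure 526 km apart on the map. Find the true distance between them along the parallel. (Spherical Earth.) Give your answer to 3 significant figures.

372 km

In the plate carrée (x = Rλ, y = Rφ), meridians are true-scale (h = 1) and parallels are stretched by k = sec φ.
Along the parallel at 45°, map distances are exaggerated by k = sec 45° = 1.414.
True distance = 526 / 1.414 = 526 × cos 45° ≈ 372 km.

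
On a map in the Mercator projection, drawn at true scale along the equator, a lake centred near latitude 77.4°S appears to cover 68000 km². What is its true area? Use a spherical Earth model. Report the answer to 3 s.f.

3240 km²

Mercator is conformal, so the point scale is isotropic: h = k = sec φ = 1/cos φ.
Areal scale = k² = sec²φ = 1/cos²(77.4°) = 1/0.2181² = 21.01.
True area = apparent / (areal scale) = 68000 / 21.01 ≈ 3240 km².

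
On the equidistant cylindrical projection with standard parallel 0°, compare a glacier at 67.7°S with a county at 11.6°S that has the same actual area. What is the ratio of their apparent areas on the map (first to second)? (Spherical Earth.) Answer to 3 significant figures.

2.58

Plate carrée maps x = Rλ, y = Rφ. The meridian scale is h = 1 and the parallel scale is k = 1/cos φ = sec φ.
Areal scale at 67.7°: h·k = 1.000 × 2.635 = 2.635.
Areal scale at 11.6°: h·k = 1.000 × 1.021 = 1.021.
Ratio = 2.635/1.021 ≈ 2.58.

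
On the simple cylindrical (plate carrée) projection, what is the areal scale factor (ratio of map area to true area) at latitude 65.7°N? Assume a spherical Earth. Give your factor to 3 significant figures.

2.43

In the plate carrée (x = Rλ, y = Rφ), meridians are true-scale (h = 1) and parallels are stretched by k = sec φ.
Areal scale = h·k = 1 × sec φ; at 65.7°, h = 1.000, k = 2.430, so h·k = 2.430.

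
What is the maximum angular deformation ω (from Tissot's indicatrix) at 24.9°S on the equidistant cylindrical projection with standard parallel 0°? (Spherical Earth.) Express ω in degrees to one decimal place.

Plate carrée maps x = Rλ, y = Rφ. The meridian scale is h = 1 and the parallel scale is k = 1/cos φ = sec φ.
At 24.9°: h = 1.000, k = 1.102; principal scales a = 1.102, b = 1.000.
sin(ω/2) = (a − b)/(a + b) = 0.1025/2.102 = 0.04874, so ω = 2 arcsin(0.04874) ≈ 5.6°.

5.6°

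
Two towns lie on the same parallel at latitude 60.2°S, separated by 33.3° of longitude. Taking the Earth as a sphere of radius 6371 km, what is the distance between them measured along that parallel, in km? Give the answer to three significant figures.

Arc length along a parallel = R cos φ · Δλ (with Δλ in radians).
= 6371 × cos 60.2° × (33.3° × π/180) = 6371 × 0.4970 × 0.5812 ≈ 1840 km.

1840 km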